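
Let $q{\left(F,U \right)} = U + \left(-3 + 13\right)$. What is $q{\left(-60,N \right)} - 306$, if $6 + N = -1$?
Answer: $-303$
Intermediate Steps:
$N = -7$ ($N = -6 - 1 = -7$)
$q{\left(F,U \right)} = 10 + U$ ($q{\left(F,U \right)} = U + 10 = 10 + U$)
$q{\left(-60,N \right)} - 306 = \left(10 - 7\right) - 306 = 3 - 306 = -303$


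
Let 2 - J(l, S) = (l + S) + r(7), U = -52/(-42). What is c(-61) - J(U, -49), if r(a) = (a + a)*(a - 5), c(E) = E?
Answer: -1738/21 ≈ -82.762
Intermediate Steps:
U = 26/21 (U = -52*(-1/42) = 26/21 ≈ 1.2381)
r(a) = 2*a*(-5 + a) (r(a) = (2*a)*(-5 + a) = 2*a*(-5 + a))
J(l, S) = -26 - S - l (J(l, S) = 2 - ((l + S) + 2*7*(-5 + 7)) = 2 - ((S + l) + 2*7*2) = 2 - ((S + l) + 28) = 2 - (28 + S + l) = 2 + (-28 - S - l) = -26 - S - l)
c(-61) - J(U, -49) = -61 - (-26 - 1*(-49) - 1*26/21) = -61 - (-26 + 49 - 26/21) = -61 - 1*457/21 = -61 - 457/21 = -1738/21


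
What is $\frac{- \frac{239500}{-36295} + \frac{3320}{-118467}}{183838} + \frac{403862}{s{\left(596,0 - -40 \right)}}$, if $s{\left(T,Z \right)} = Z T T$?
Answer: $\frac{15981893763425782517}{561567535721242626240} \approx 0.028459$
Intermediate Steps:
$s{\left(T,Z \right)} = Z T^{2}$ ($s{\left(T,Z \right)} = T Z T = Z T^{2}$)
$\frac{- \frac{239500}{-36295} + \frac{3320}{-118467}}{183838} + \frac{403862}{s{\left(596,0 - -40 \right)}} = \frac{- \frac{239500}{-36295} + \frac{3320}{-118467}}{183838} + \frac{403862}{\left(0 - -40\right) 596^{2}} = \left(\left(-239500\right) \left(- \frac{1}{36295}\right) + 3320 \left(- \frac{1}{118467}\right)\right) \frac{1}{183838} + \frac{403862}{\left(0 + 40\right) 355216} = \left(\frac{47900}{7259} - \frac{3320}{118467}\right) \frac{1}{183838} + \frac{403862}{40 \cdot 355216} = \frac{5650469420}{859951953} \cdot \frac{1}{183838} + \frac{403862}{14208640} = \frac{2825234710}{79045923567807} + 403862 \cdot \frac{1}{14208640} = \frac{2825234710}{79045923567807} + \frac{201931}{7104320} = \frac{15981893763425782517}{561567535721242626240}$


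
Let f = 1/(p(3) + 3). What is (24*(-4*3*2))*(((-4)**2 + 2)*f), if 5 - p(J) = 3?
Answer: -10368/5 ≈ -2073.6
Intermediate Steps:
p(J) = 2 (p(J) = 5 - 1*3 = 5 - 3 = 2)
f = 1/5 (f = 1/(2 + 3) = 1/5 ≈ 0.20000)
(24*(-4*3*2))*(((-4)**2 + 2)*f) = (24*(-4*3*2))*(((-4)**2 + 2)*(1/5)) = (24*(-12*2))*((16 + 2)*(1/5)) = (24*(-24))*(18*(1/5)) = -576*18/5 = -10368/5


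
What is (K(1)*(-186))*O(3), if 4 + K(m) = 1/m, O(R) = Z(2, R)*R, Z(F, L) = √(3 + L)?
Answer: 1674*√6 ≈ 4100.4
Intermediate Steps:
O(R) = R*√(3 + R) (O(R) = √(3 + R)*R = R*√(3 + R))
K(m) = -4 + 1/m
(K(1)*(-186))*O(3) = ((-4 + 1/1)*(-186))*(3*√(3 + 3)) = ((-4 + 1)*(-186))*(3*√6) = (-3*(-186))*(3*√6) = 558*(3*√6) = 1674*√6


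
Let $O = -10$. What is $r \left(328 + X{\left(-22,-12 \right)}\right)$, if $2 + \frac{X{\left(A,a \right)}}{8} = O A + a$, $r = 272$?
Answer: $537472$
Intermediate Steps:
$X{\left(A,a \right)} = -16 - 80 A + 8 a$ ($X{\left(A,a \right)} = -16 + 8 \left(- 10 A + a\right) = -16 + 8 \left(a - 10 A\right) = -16 - \left(- 8 a + 80 A\right) = -16 - 80 A + 8 a$)
$r \left(328 + X{\left(-22,-12 \right)}\right) = 272 \left(328 - -1648\right) = 272 \left(328 + 1648\right) = 272 \cdot 1976 = 537472$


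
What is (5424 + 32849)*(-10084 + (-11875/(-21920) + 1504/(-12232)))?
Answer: -2586933928391793/6703136 ≈ -3.8593e+8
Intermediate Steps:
(5424 + 32849)*(-10084 + (-11875/(-21920) + 1504/(-12232))) = 38273*(-10084 + (-11875*(-1/21920) + 1504*(-1/12232))) = 38273*(-10084 + (2375/4384 - 188/1529)) = 38273*(-10084 + 2807183/6703136) = 38273*(-67591616241/6703136) = -2586933928391793/6703136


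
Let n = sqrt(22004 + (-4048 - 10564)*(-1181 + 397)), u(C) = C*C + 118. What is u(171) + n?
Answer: 29359 + 2*sqrt(2869453) ≈ 32747.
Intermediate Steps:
u(C) = 118 + C**2 (u(C) = C**2 + 118 = 118 + C**2)
n = 2*sqrt(2869453) (n = sqrt(22004 - 14612*(-784)) = sqrt(22004 + 11455808) = sqrt(11477812) = 2*sqrt(2869453) ≈ 3387.9)
u(171) + n = (118 + 171**2) + 2*sqrt(2869453) = (118 + 29241) + 2*sqrt(2869453) = 29359 + 2*sqrt(2869453)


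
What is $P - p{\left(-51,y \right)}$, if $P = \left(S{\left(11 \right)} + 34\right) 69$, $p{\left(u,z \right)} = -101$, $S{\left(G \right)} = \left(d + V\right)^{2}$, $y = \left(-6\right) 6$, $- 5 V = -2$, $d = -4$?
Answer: $\frac{83531}{25} \approx 3341.2$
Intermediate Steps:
$V = \frac{2}{5}$ ($V = \left(- \frac{1}{5}\right) \left(-2\right) = \frac{2}{5} \approx 0.4$)
$y = -36$
$S{\left(G \right)} = \frac{324}{25}$ ($S{\left(G \right)} = \left(-4 + \frac{2}{5}\right)^{2} = \left(- \frac{18}{5}\right)^{2} = \frac{324}{25}$)
$P = \frac{81006}{25}$ ($P = \left(\frac{324}{25} + 34\right) 69 = \frac{1174}{25} \cdot 69 = \frac{81006}{25} \approx 3240.2$)
$P - p{\left(-51,y \right)} = \frac{81006}{25} - -101 = \frac{81006}{25} + 101 = \frac{83531}{25}$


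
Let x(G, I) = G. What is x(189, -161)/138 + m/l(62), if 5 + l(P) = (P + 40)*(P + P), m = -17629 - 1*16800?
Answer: -787225/581578 ≈ -1.3536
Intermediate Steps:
m = -34429 (m = -17629 - 16800 = -34429)
l(P) = -5 + 2*P*(40 + P) (l(P) = -5 + (P + 40)*(P + P) = -5 + (40 + P)*(2*P) = -5 + 2*P*(40 + P))
x(189, -161)/138 + m/l(62) = 189/138 - 34429/(-5 + 2*62² + 80*62) = 189*(1/138) - 34429/(-5 + 2*3844 + 4960) = 63/46 - 34429/(-5 + 7688 + 4960) = 63/46 - 34429/12643 = -787225/581578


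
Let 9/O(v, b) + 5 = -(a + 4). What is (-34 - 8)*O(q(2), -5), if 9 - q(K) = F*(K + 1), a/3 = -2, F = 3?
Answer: 126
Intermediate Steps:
a = -6 (a = 3*(-2) = -6)
q(K) = 6 - 3*K (q(K) = 9 - 3*(K + 1) = 9 - 3*(1 + K) = 9 - (3 + 3*K) = 9 + (-3 - 3*K) = 6 - 3*K)
O(v, b) = -3 (O(v, b) = 9/(-5 - (-6 + 4)) = 9/(-5 - 1*(-2)) = 9/(-5 + 2) = 9/(-3) = 9*(-⅓) = -3)
(-34 - 8)*O(q(2), -5) = (-34 - 8)*(-3) = -42*(-3) = 126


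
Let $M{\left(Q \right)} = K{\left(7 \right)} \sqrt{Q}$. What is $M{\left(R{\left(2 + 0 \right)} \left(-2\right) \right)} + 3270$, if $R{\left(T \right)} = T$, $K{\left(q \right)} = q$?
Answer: $3270 + 14 i \approx 3270.0 + 14.0 i$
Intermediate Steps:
$M{\left(Q \right)} = 7 \sqrt{Q}$
$M{\left(R{\left(2 + 0 \right)} \left(-2\right) \right)} + 3270 = 7 \sqrt{\left(2 + 0\right) \left(-2\right)} + 3270 = 7 \sqrt{2 \left(-2\right)} + 3270 = 7 \sqrt{-4} + 3270 = 7 \cdot 2 i + 3270 = 14 i + 3270 = 3270 + 14 i$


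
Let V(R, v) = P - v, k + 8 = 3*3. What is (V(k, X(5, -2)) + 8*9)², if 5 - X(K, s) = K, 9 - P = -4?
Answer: 7225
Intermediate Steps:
P = 13 (P = 9 - 1*(-4) = 9 + 4 = 13)
X(K, s) = 5 - K
k = 1 (k = -8 + 3*3 = -8 + 9 = 1)
V(R, v) = 13 - v
(V(k, X(5, -2)) + 8*9)² = ((13 - (5 - 1*5)) + 8*9)² = ((13 - (5 - 5)) + 72)² = ((13 - 1*0) + 72)² = ((13 + 0) + 72)² = (13 + 72)² = 85² = 7225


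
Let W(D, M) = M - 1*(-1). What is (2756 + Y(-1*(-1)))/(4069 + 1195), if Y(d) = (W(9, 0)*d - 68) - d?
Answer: 24/47 ≈ 0.51064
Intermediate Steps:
W(D, M) = 1 + M (W(D, M) = M + 1 = 1 + M)
Y(d) = -68 (Y(d) = ((1 + 0)*d - 68) - d = (1*d - 68) - d = (d - 68) - d = (-68 + d) - d = -68)
(2756 + Y(-1*(-1)))/(4069 + 1195) = (2756 - 68)/(4069 + 1195) = 2688/5264 = 2688*(1/5264) = 24/47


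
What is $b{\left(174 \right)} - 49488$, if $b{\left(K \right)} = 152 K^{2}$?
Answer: $4552464$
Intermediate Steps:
$b{\left(174 \right)} - 49488 = 152 \cdot 174^{2} - 49488 = 152 \cdot 30276 - 49488 = 4601952 - 49488 = 4552464$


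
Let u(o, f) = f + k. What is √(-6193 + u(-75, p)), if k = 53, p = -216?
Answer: 2*I*√1589 ≈ 79.724*I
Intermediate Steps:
u(o, f) = 53 + f (u(o, f) = f + 53 = 53 + f)
√(-6193 + u(-75, p)) = √(-6193 + (53 - 216)) = √(-6193 - 163) = √(-6356) = 2*I*√1589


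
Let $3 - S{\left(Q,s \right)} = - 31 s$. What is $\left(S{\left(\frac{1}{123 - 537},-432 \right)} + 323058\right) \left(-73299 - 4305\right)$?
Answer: $-24031553076$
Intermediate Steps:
$S{\left(Q,s \right)} = 3 + 31 s$ ($S{\left(Q,s \right)} = 3 - - 31 s = 3 + 31 s$)
$\left(S{\left(\frac{1}{123 - 537},-432 \right)} + 323058\right) \left(-73299 - 4305\right) = \left(\left(3 + 31 \left(-432\right)\right) + 323058\right) \left(-73299 - 4305\right) = \left(\left(3 - 13392\right) + 323058\right) \left(-77604\right) = \left(-13389 + 323058\right) \left(-77604\right) = 309669 \left(-77604\right) = -24031553076$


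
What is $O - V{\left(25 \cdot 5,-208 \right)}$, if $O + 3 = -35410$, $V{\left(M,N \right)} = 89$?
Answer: $-35502$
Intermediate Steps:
$O = -35413$ ($O = -3 - 35410 = -35413$)
$O - V{\left(25 \cdot 5,-208 \right)} = -35413 - 89 = -35502$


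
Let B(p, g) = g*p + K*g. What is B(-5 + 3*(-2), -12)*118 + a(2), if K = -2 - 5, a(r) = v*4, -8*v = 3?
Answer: 50973/2 ≈ 25487.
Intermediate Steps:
v = -3/8 (v = -1/8*3 = -3/8 ≈ -0.37500)
a(r) = -3/2 (a(r) = -3/8*4 = -3/2)
K = -7
B(p, g) = -7*g + g*p (B(p, g) = g*p - 7*g = -7*g + g*p)
B(-5 + 3*(-2), -12)*118 + a(2) = -12*(-7 + (-5 + 3*(-2)))*118 - 3/2 = -12*(-7 + (-5 - 6))*118 - 3/2 = -12*(-7 - 11)*118 - 3/2 = -12*(-18)*118 - 3/2 = 216*118 - 3/2 = 25488 - 3/2 = 50973/2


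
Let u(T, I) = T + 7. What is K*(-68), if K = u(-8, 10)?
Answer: 68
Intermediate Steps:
u(T, I) = 7 + T
K = -1 (K = 7 - 8 = -1)
K*(-68) = -1*(-68) = 68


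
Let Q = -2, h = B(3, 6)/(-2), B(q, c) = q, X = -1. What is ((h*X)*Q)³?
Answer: -27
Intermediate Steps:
h = -3/2 (h = 3/(-2) = 3*(-½) = -3/2 ≈ -1.5000)
((h*X)*Q)³ = (-3/2*(-1)*(-2))³ = ((3/2)*(-2))³ = (-3)³ = -27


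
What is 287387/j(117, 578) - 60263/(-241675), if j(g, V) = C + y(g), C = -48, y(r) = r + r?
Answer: 9923637449/6421650 ≈ 1545.3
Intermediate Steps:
y(r) = 2*r
j(g, V) = -48 + 2*g
287387/j(117, 578) - 60263/(-241675) = 287387/(-48 + 2*117) - 60263/(-241675) = 287387/(-48 + 234) - 60263*(-1/241675) = 287387/186 + 8609/34525 = 9923637449/6421650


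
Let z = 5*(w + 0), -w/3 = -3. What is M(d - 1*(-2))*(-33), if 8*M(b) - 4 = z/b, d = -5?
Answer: 363/8 ≈ 45.375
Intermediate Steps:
w = 9 (w = -3*(-3) = 9)
z = 45 (z = 5*(9 + 0) = 5*9 = 45)
M(b) = ½ + 45/(8*b) (M(b) = ½ + (45/b)/8 = ½ + 45/(8*b))
M(d - 1*(-2))*(-33) = ((45 + 4*(-5 - 1*(-2)))/(8*(-5 - 1*(-2))))*(-33) = ((45 + 4*(-5 + 2))/(8*(-5 + 2)))*(-33) = ((⅛)*(45 + 4*(-3))/(-3))*(-33) = ((⅛)*(-⅓)*(45 - 12))*(-33) = ((⅛)*(-⅓)*33)*(-33) = -11/8*(-33) = 363/8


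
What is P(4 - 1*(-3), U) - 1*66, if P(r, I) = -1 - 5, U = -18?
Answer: -72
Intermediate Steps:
P(r, I) = -6
P(4 - 1*(-3), U) - 1*66 = -6 - 1*66 = -6 - 66 = -72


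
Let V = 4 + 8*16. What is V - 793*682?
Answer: -540694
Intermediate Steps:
V = 132 (V = 4 + 128 = 132)
V - 793*682 = 132 - 793*682 = 132 - 540826 = -540694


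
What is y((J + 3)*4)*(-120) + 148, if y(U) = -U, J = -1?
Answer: 1108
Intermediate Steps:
y((J + 3)*4)*(-120) + 148 = -(-1 + 3)*4*(-120) + 148 = -2*4*(-120) + 148 = -1*8*(-120) + 148 = -8*(-120) + 148 = 960 + 148 = 1108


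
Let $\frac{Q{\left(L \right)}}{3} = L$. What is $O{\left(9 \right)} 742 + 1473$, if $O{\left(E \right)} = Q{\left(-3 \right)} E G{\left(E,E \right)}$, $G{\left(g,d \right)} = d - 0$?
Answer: $-539445$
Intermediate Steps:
$Q{\left(L \right)} = 3 L$
$G{\left(g,d \right)} = d$ ($G{\left(g,d \right)} = d + 0 = d$)
$O{\left(E \right)} = - 9 E^{2}$ ($O{\left(E \right)} = 3 \left(-3\right) E E = - 9 E E = - 9 E^{2}$)
$O{\left(9 \right)} 742 + 1473 = - 9 \cdot 9^{2} \cdot 742 + 1473 = \left(-9\right) 81 \cdot 742 + 1473 = \left(-729\right) 742 + 1473 = -540918 + 1473 = -539445$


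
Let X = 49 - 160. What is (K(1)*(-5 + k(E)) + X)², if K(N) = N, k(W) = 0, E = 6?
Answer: 13456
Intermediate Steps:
X = -111
(K(1)*(-5 + k(E)) + X)² = (1*(-5 + 0) - 111)² = (1*(-5) - 111)² = (-5 - 111)² = (-116)² = 13456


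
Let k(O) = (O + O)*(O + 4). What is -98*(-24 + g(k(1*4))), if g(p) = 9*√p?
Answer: -4704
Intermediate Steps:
k(O) = 2*O*(4 + O) (k(O) = (2*O)*(4 + O) = 2*O*(4 + O))
-98*(-24 + g(k(1*4))) = -98*(-24 + 9*√(2*(1*4)*(4 + 1*4))) = -98*(-24 + 9*√(2*4*(4 + 4))) = -98*(-24 + 9*√(2*4*8)) = -98*(-24 + 9*√64) = -98*(-24 + 9*8) = -98*(-24 + 72) = -98*48 = -4704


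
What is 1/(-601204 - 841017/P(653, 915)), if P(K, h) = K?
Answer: -653/393427229 ≈ -1.6598e-6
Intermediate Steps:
1/(-601204 - 841017/P(653, 915)) = 1/(-601204 - 841017/653) = 1/(-393427229/653) = -653/393427229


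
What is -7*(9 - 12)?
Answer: 21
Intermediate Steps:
-7*(9 - 12) = -7*(-3) = 21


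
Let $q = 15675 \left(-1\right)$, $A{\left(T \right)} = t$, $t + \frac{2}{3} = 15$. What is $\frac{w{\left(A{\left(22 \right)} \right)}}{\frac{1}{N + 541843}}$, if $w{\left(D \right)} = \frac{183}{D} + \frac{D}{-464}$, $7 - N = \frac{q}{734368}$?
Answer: $\frac{10460546464502225}{1515735552} \approx 6.9013 \cdot 10^{6}$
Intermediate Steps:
$t = \frac{43}{3}$ ($t = - \frac{2}{3} + 15 = \frac{43}{3} \approx 14.333$)
$A{\left(T \right)} = \frac{43}{3}$
$q = -15675$
$N = \frac{5156251}{734368}$ ($N = 7 - - \frac{15675}{734368} = 7 + \frac{15675}{734368} = \frac{5156251}{734368} \approx 7.0213$)
$w{\left(D \right)} = \frac{183}{D} - \frac{D}{464}$ ($w{\left(D \right)} = \frac{183}{D} + D \left(- \frac{1}{464}\right) = \frac{183}{D} - \frac{D}{464}$)
$\frac{w{\left(A{\left(22 \right)} \right)}}{\frac{1}{N + 541843}} = \frac{\frac{183}{\frac{43}{3}} - \frac{43}{1392}}{\frac{1}{\frac{5156251}{734368} + 541843}} = \frac{183 \cdot \frac{3}{43} - \frac{43}{1392}}{\frac{1}{\frac{397917316475}{734368}}} = \frac{\frac{549}{43} - \frac{43}{1392}}{\frac{734368}{397917316475}} = \frac{762359}{59856} \cdot \frac{397917316475}{734368} = \frac{10460546464502225}{1515735552}$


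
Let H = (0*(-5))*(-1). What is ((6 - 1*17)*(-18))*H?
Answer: 0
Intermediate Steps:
H = 0 (H = 0*(-1) = 0)
((6 - 1*17)*(-18))*H = ((6 - 1*17)*(-18))*0 = ((6 - 17)*(-18))*0 = -11*(-18)*0 = 198*0 = 0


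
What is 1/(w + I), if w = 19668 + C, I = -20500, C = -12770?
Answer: -1/13602 ≈ -7.3519e-5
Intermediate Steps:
w = 6898 (w = 19668 - 12770 = 6898)
1/(w + I) = 1/(6898 - 20500) = 1/(-13602) = -1/13602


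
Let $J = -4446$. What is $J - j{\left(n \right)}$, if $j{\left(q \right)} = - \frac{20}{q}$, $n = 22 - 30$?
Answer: $- \frac{8897}{2} \approx -4448.5$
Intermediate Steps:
$n = -8$
$J - j{\left(n \right)} = -4446 - - \frac{20}{-8} = -4446 - \left(-20\right) \left(- \frac{1}{8}\right) = -4446 - \frac{5}{2} = - \frac{8897}{2}$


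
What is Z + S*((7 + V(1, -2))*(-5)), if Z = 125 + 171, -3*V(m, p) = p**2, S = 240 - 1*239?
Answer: 803/3 ≈ 267.67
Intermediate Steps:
S = 1 (S = 240 - 239 = 1)
V(m, p) = -p**2/3
Z = 296
Z + S*((7 + V(1, -2))*(-5)) = 296 + 1*((7 - 1/3*(-2)**2)*(-5)) = 296 + 1*((7 - 1/3*4)*(-5)) = 296 + 1*((7 - 4/3)*(-5)) = 296 + 1*((17/3)*(-5)) = 296 + 1*(-85/3) = 296 - 85/3 = 803/3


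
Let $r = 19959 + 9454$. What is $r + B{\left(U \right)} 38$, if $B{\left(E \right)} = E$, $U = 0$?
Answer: $29413$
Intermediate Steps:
$r = 29413$
$r + B{\left(U \right)} 38 = 29413 + 0 \cdot 38 = 29413 + 0 = 29413$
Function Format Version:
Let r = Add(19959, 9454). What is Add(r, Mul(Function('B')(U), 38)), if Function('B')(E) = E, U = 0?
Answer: 29413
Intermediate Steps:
r = 29413
Add(r, Mul(Function('B')(U), 38)) = Add(29413, Mul(0, 38)) = Add(29413, 0) = 29413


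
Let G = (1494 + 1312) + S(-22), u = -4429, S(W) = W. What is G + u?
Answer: -1645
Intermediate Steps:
G = 2784 (G = (1494 + 1312) - 22 = 2806 - 22 = 2784)
G + u = 2784 - 4429 = -1645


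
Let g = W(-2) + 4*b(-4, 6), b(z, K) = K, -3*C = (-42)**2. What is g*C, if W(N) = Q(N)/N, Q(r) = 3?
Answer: -13230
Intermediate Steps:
C = -588 (C = -1/3*(-42)**2 = -1/3*1764 = -588)
W(N) = 3/N
g = 45/2 (g = 3/(-2) + 4*6 = 3*(-1/2) + 24 = -3/2 + 24 = 45/2 ≈ 22.500)
g*C = (45/2)*(-588) = -13230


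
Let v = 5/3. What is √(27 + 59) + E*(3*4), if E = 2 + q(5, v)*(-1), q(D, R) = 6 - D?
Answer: 12 + √86 ≈ 21.274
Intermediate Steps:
v = 5/3 (v = 5*(⅓) = 5/3 ≈ 1.6667)
E = 1 (E = 2 + (6 - 1*5)*(-1) = 2 + (6 - 5)*(-1) = 2 + 1*(-1) = 2 - 1 = 1)
√(27 + 59) + E*(3*4) = √(27 + 59) + 1*(3*4) = √86 + 1*12 = √86 + 12 = 12 + √86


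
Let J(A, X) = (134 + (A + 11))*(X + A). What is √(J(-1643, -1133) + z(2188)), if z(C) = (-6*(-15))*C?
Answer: 2*√1088842 ≈ 2087.0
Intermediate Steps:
J(A, X) = (145 + A)*(A + X) (J(A, X) = (134 + (11 + A))*(A + X) = (145 + A)*(A + X))
z(C) = 90*C
√(J(-1643, -1133) + z(2188)) = √(((-1643)² + 145*(-1643) + 145*(-1133) - 1643*(-1133)) + 90*2188) = √((2699449 - 238235 - 164285 + 1861519) + 196920) = √(4158448 + 196920) = √4355368 = 2*√1088842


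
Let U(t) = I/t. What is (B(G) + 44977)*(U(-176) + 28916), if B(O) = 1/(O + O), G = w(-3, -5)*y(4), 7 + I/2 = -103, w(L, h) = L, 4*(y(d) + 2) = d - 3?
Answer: 109251568211/84 ≈ 1.3006e+9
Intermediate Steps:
y(d) = -11/4 + d/4 (y(d) = -2 + (d - 3)/4 = -2 + (-3 + d)/4 = -2 + (-¾ + d/4) = -11/4 + d/4)
I = -220 (I = -14 + 2*(-103) = -14 - 206 = -220)
G = 21/4 (G = -3*(-11/4 + (¼)*4) = -3*(-11/4 + 1) = -3*(-7/4) = 21/4 ≈ 5.2500)
U(t) = -220/t
B(O) = 1/(2*O)
(B(G) + 44977)*(U(-176) + 28916) = (1/(2*(21/4)) + 44977)*(-220/(-176) + 28916) = ((½)*(4/21) + 44977)*(-220*(-1/176) + 28916) = (2/21 + 44977)*(5/4 + 28916) = (944519/21)*(115669/4) = 109251568211/84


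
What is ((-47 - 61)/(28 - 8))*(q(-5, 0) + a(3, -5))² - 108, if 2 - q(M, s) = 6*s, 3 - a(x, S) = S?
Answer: -648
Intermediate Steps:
a(x, S) = 3 - S
q(M, s) = 2 - 6*s
((-47 - 61)/(28 - 8))*(q(-5, 0) + a(3, -5))² - 108 = ((-47 - 61)/(28 - 8))*((2 - 6*0) + (3 - 1*(-5)))² - 108 = (-108/20)*((2 + 0) + (3 + 5))² - 108 = (-108*1/20)*(2 + 8)² - 108 = -27/5*10² - 108 = -27/5*100 - 108 = -540 - 108 = -648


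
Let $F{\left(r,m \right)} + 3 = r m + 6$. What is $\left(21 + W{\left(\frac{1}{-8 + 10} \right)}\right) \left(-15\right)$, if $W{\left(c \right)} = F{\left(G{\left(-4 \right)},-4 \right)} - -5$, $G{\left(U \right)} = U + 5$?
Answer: $-375$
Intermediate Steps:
$G{\left(U \right)} = 5 + U$
$F{\left(r,m \right)} = 3 + m r$ ($F{\left(r,m \right)} = -3 + \left(r m + 6\right) = -3 + \left(m r + 6\right) = -3 + \left(6 + m r\right) = 3 + m r$)
$W{\left(c \right)} = 4$ ($W{\left(c \right)} = \left(3 - 4 \left(5 - 4\right)\right) - -5 = \left(3 - 4\right) + 5 = -1 + 5 = 4$)
$\left(21 + W{\left(\frac{1}{-8 + 10} \right)}\right) \left(-15\right) = \left(21 + 4\right) \left(-15\right) = 25 \left(-15\right) = -375$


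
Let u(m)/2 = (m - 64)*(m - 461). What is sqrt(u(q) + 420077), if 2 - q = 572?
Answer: 19*sqrt(4785) ≈ 1314.3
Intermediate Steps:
q = -570 (q = 2 - 1*572 = 2 - 572 = -570)
u(m) = 2*(-461 + m)*(-64 + m) (u(m) = 2*((m - 64)*(m - 461)) = 2*((-64 + m)*(-461 + m)) = 2*((-461 + m)*(-64 + m)) = 2*(-461 + m)*(-64 + m))
sqrt(u(q) + 420077) = sqrt((59008 - 1050*(-570) + 2*(-570)**2) + 420077) = sqrt((59008 + 598500 + 2*324900) + 420077) = sqrt((59008 + 598500 + 649800) + 420077) = sqrt(1307308 + 420077) = sqrt(1727385) = 19*sqrt(4785)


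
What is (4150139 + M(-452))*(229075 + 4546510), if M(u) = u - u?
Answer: 19819341556315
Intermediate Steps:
M(u) = 0
(4150139 + M(-452))*(229075 + 4546510) = (4150139 + 0)*(229075 + 4546510) = 4150139*4775585 = 19819341556315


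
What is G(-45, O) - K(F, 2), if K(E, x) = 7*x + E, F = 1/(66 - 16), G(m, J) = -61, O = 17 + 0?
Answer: -3751/50 ≈ -75.020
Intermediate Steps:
O = 17
F = 1/50 ≈ 0.020000
K(E, x) = E + 7*x
G(-45, O) - K(F, 2) = -61 - (1/50 + 7*2) = -61 - (1/50 + 14) = -61 - 1*701/50 = -61 - 701/50 = -3751/50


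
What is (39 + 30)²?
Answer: 4761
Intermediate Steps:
(39 + 30)² = 69² = 4761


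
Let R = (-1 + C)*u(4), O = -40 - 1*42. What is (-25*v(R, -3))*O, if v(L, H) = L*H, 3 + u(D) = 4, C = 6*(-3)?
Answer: 116850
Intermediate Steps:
C = -18
u(D) = 1 (u(D) = -3 + 4 = 1)
O = -82 (O = -40 - 42 = -82)
R = -19 (R = (-1 - 18)*1 = -19*1 = -19)
v(L, H) = H*L
(-25*v(R, -3))*O = -(-75)*(-19)*(-82) = -25*57*(-82) = -1425*(-82) = 116850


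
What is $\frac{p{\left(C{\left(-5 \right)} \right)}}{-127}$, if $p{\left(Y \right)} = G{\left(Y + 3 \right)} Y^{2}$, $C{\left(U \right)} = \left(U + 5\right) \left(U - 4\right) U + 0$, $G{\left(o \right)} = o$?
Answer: $0$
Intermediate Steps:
$C{\left(U \right)} = U \left(-4 + U\right) \left(5 + U\right)$ ($C{\left(U \right)} = \left(5 + U\right) \left(-4 + U\right) U + 0 = \left(-4 + U\right) \left(5 + U\right) U + 0 = U \left(-4 + U\right) \left(5 + U\right) + 0 = U \left(-4 + U\right) \left(5 + U\right)$)
$p{\left(Y \right)} = Y^{2} \left(3 + Y\right)$ ($p{\left(Y \right)} = \left(Y + 3\right) Y^{2} = \left(3 + Y\right) Y^{2} = Y^{2} \left(3 + Y\right)$)
$\frac{p{\left(C{\left(-5 \right)} \right)}}{-127} = \frac{\left(- 5 \left(-20 - 5 + \left(-5\right)^{2}\right)\right)^{2} \left(3 - 5 \left(-20 - 5 + \left(-5\right)^{2}\right)\right)}{-127} = \left(- 5 \left(-20 - 5 + 25\right)\right)^{2} \left(3 - 5 \left(-20 - 5 + 25\right)\right) \left(- \frac{1}{127}\right) = \left(\left(-5\right) 0\right)^{2} \left(3 - 0\right) \left(- \frac{1}{127}\right) = 0^{2} \left(3 + 0\right) \left(- \frac{1}{127}\right) = 0 \cdot 3 \left(- \frac{1}{127}\right) = 0 \left(- \frac{1}{127}\right) = 0$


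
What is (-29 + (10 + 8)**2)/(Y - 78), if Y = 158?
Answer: 59/16 ≈ 3.6875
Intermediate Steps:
(-29 + (10 + 8)**2)/(Y - 78) = (-29 + (10 + 8)**2)/(158 - 78) = (-29 + 18**2)/80 = (-29 + 324)*(1/80) = 295*(1/80) = 59/16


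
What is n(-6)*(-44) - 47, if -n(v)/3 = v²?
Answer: 4705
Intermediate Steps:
n(v) = -3*v²
n(-6)*(-44) - 47 = -3*(-6)²*(-44) - 47 = -3*36*(-44) - 47 = -108*(-44) - 47 = 4752 - 47 = 4705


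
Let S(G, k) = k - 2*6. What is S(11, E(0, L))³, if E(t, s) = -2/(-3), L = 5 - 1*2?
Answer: -39304/27 ≈ -1455.7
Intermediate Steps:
L = 3 (L = 5 - 2 = 3)
E(t, s) = ⅔ (E(t, s) = -2*(-⅓) = ⅔)
S(G, k) = -12 + k (S(G, k) = k - 12 = -12 + k)
S(11, E(0, L))³ = (-12 + ⅔)³ = (-34/3)³ = -39304/27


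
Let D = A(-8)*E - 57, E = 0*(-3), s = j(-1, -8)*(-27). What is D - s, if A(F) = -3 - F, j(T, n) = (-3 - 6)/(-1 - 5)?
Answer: -33/2 ≈ -16.500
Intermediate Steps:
j(T, n) = 3/2 (j(T, n) = -9/(-6) = -9*(-1/6) = 3/2)
s = -81/2 (s = (3/2)*(-27) = -81/2 ≈ -40.500)
E = 0
D = -57 (D = (-3 - 1*(-8))*0 - 57 = (-3 + 8)*0 - 57 = 5*0 - 57 = 0 - 57 = -57)
D - s = -57 - 1*(-81/2) = -57 + 81/2 = -33/2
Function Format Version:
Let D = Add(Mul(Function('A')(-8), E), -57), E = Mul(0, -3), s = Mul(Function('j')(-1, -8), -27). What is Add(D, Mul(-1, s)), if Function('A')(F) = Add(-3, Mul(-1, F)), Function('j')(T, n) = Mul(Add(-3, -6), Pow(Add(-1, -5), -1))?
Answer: Rational(-33, 2) ≈ -16.500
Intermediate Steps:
Function('j')(T, n) = Rational(3, 2) (Function('j')(T, n) = Mul(-9, Pow(-6, -1)) = Mul(-9, Rational(-1, 6)) = Rational(3, 2))
s = Rational(-81, 2) (s = Mul(Rational(3, 2), -27) = Rational(-81, 2) ≈ -40.500)
E = 0
D = -57 (D = Add(Mul(Add(-3, Mul(-1, -8)), 0), -57) = Add(Mul(Add(-3, 8), 0), -57) = Add(Mul(5, 0), -57) = Add(0, -57) = -57)
Add(D, Mul(-1, s)) = Add(-57, Mul(-1, Rational(-81, 2))) = Add(-57, Rational(81, 2)) = Rational(-33, 2)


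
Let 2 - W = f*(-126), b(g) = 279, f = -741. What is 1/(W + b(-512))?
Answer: -1/93085 ≈ -1.0743e-5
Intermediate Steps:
W = -93364 (W = 2 - (-741)*(-126) = 2 - 1*93366 = 2 - 93366 = -93364)
1/(W + b(-512)) = 1/(-93364 + 279) = 1/(-93085) = -1/93085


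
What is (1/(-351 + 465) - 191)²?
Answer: 474063529/12996 ≈ 36478.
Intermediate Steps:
(1/(-351 + 465) - 191)² = (1/114 - 191)² = (-21773/114)² = 474063529/12996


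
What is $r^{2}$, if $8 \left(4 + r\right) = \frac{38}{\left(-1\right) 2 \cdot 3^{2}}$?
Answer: $\frac{94249}{5184} \approx 18.181$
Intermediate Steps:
$r = - \frac{307}{72}$ ($r = -4 + \frac{38 \frac{1}{\left(-1\right) 2 \cdot 3^{2}}}{8} = -4 + \frac{38 \frac{1}{\left(-2\right) 9}}{8} = -4 + \frac{38 \frac{1}{-18}}{8} = -4 + \frac{38 \left(- \frac{1}{18}\right)}{8} = -4 + \frac{1}{8} \left(- \frac{19}{9}\right) = -4 - \frac{19}{72} = - \frac{307}{72} \approx -4.2639$)
$r^{2} = \left(- \frac{307}{72}\right)^{2} = \frac{94249}{5184}$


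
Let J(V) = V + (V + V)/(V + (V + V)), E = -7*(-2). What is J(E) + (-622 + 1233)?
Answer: 1877/3 ≈ 625.67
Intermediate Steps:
E = 14
J(V) = ⅔ + V (J(V) = V + (2*V)/(V + 2*V) = V + (2*V)/((3*V)) = V + (2*V)*(1/(3*V)) = V + ⅔ = ⅔ + V)
J(E) + (-622 + 1233) = (⅔ + 14) + (-622 + 1233) = 44/3 + 611 = 1877/3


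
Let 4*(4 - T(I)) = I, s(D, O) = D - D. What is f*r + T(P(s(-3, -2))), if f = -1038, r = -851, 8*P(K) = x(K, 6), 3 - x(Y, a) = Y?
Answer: 28266941/32 ≈ 8.8334e+5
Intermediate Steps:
x(Y, a) = 3 - Y
s(D, O) = 0
P(K) = 3/8 - K/8 (P(K) = (3 - K)/8 = 3/8 - K/8)
T(I) = 4 - I/4
f*r + T(P(s(-3, -2))) = -1038*(-851) + (4 - (3/8 - ⅛*0)/4) = 883338 + (4 - (3/8 + 0)/4) = 883338 + (4 - ¼*3/8) = 883338 + (4 - 3/32) = 883338 + 125/32 = 28266941/32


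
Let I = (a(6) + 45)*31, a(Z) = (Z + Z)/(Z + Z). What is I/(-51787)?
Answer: -1426/51787 ≈ -0.027536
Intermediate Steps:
a(Z) = 1 (a(Z) = (2*Z)/((2*Z)) = (2*Z)*(1/(2*Z)) = 1)
I = 1426 (I = (1 + 45)*31 = 46*31 = 1426)
I/(-51787) = 1426/(-51787) = 1426*(-1/51787) = -1426/51787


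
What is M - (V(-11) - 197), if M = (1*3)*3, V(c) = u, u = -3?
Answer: 209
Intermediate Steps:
V(c) = -3
M = 9 (M = 3*3 = 9)
M - (V(-11) - 197) = 9 - (-3 - 197) = 9 - 1*(-200) = 9 + 200 = 209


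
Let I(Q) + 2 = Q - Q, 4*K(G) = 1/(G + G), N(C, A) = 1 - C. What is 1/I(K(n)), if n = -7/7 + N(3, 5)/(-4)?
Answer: -½ ≈ -0.50000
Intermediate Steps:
n = -½ (n = -7/7 + (1 - 1*3)/(-4) = -7*⅐ + (1 - 3)*(-¼) = -1 - 2*(-¼) = -1 + ½ = -½ ≈ -0.50000)
K(G) = 1/(8*G) (K(G) = 1/(4*(G + G)) = 1/(4*((2*G))) = (1/(2*G))/4 = 1/(8*G))
I(Q) = -2 (I(Q) = -2 + (Q - Q) = -2 + 0 = -2)
1/I(K(n)) = 1/(-2) = -½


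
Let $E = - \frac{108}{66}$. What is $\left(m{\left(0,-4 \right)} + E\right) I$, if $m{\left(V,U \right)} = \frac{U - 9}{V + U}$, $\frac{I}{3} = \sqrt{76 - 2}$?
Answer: $\frac{213 \sqrt{74}}{44} \approx 41.643$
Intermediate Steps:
$I = 3 \sqrt{74}$ ($I = 3 \sqrt{76 - 2} = 3 \sqrt{74} \approx 25.807$)
$E = - \frac{18}{11}$ ($E = \left(-108\right) \frac{1}{66} = - \frac{18}{11} \approx -1.6364$)
$m{\left(V,U \right)} = \frac{-9 + U}{U + V}$
$\left(m{\left(0,-4 \right)} + E\right) I = \left(\frac{-9 - 4}{-4 + 0} - \frac{18}{11}\right) 3 \sqrt{74} = \left(\frac{1}{-4} \left(-13\right) - \frac{18}{11}\right) 3 \sqrt{74} = \left(\left(- \frac{1}{4}\right) \left(-13\right) - \frac{18}{11}\right) 3 \sqrt{74} = \left(\frac{13}{4} - \frac{18}{11}\right) 3 \sqrt{74} = \frac{71 \cdot 3 \sqrt{74}}{44} = \frac{213 \sqrt{74}}{44}$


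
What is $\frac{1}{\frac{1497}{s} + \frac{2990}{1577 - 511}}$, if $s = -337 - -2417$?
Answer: $\frac{85280}{300577} \approx 0.28372$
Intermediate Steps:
$s = 2080$ ($s = -337 + 2417 = 2080$)
$\frac{1}{\frac{1497}{s} + \frac{2990}{1577 - 511}} = \frac{1}{\frac{1497}{2080} + \frac{2990}{1577 - 511}} = \frac{1}{1497 \cdot \frac{1}{2080} + \frac{2990}{1066}} = \frac{1}{\frac{1497}{2080} + 2990 \cdot \frac{1}{1066}} = \frac{1}{\frac{1497}{2080} + \frac{115}{41}} = \frac{1}{\frac{300577}{85280}} = \frac{85280}{300577}$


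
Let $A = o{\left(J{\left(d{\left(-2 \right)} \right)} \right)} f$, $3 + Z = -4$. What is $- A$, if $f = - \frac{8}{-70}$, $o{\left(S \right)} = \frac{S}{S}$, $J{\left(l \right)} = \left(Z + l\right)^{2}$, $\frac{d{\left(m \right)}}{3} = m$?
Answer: $- \frac{4}{35} \approx -0.11429$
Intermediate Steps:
$Z = -7$ ($Z = -3 - 4 = -7$)
$d{\left(m \right)} = 3 m$
$J{\left(l \right)} = \left(-7 + l\right)^{2}$
$o{\left(S \right)} = 1$
$f = \frac{4}{35}$ ($f = \left(-8\right) \left(- \frac{1}{70}\right) = \frac{4}{35} \approx 0.11429$)
$A = \frac{4}{35}$ ($A = 1 \cdot \frac{4}{35} = \frac{4}{35} \approx 0.11429$)
$- A = \left(-1\right) \frac{4}{35} = - \frac{4}{35}$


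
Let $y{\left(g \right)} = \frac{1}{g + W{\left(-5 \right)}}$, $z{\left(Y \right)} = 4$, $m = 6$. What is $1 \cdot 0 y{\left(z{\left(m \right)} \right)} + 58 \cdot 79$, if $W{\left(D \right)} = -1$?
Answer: $4582$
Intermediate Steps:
$y{\left(g \right)} = \frac{1}{-1 + g}$ ($y{\left(g \right)} = \frac{1}{g - 1} = \frac{1}{-1 + g}$)
$1 \cdot 0 y{\left(z{\left(m \right)} \right)} + 58 \cdot 79 = \frac{1 \cdot 0}{-1 + 4} + 58 \cdot 79 = \frac{0}{3} + 4582 = 0 \cdot \frac{1}{3} + 4582 = 0 + 4582 = 4582$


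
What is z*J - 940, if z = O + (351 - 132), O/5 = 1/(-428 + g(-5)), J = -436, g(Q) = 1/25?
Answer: -1031585876/10699 ≈ -96419.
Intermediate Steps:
g(Q) = 1/25
O = -125/10699 (O = 5/(-428 + 1/25) = 5/(-10699/25) = 5*(-25/10699) = -125/10699 ≈ -0.011683)
z = 2342956/10699 (z = -125/10699 + (351 - 132) = -125/10699 + 219 = 2342956/10699 ≈ 218.99)
z*J - 940 = (2342956/10699)*(-436) - 940 = -1021528816/10699 - 940 = -1031585876/10699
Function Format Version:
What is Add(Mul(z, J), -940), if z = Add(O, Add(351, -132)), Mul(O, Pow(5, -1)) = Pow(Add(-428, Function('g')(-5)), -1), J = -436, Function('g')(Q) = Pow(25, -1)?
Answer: Rational(-1031585876, 10699) ≈ -96419.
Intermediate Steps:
Function('g')(Q) = Rational(1, 25)
O = Rational(-125, 10699) (O = Mul(5, Pow(Add(-428, Rational(1, 25)), -1)) = Mul(5, Pow(Rational(-10699, 25), -1)) = Mul(5, Rational(-25, 10699)) = Rational(-125, 10699) ≈ -0.011683)
z = Rational(2342956, 10699) (z = Add(Rational(-125, 10699), Add(351, -132)) = Add(Rational(-125, 10699), 219) = Rational(2342956, 10699) ≈ 218.99)
Add(Mul(z, J), -940) = Add(Mul(Rational(2342956, 10699), -436), -940) = Add(Rational(-1021528816, 10699), -940) = Rational(-1031585876, 10699)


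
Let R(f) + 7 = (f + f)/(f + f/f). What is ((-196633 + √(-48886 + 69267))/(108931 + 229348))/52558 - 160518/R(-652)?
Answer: 1857884010206661527/57835957769546 + √20381/17779267682 ≈ 32123.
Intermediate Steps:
R(f) = -7 + 2*f/(1 + f) (R(f) = -7 + (f + f)/(f + f/f) = -7 + (2*f)/(f + 1) = -7 + (2*f)/(1 + f) = -7 + 2*f/(1 + f))
((-196633 + √(-48886 + 69267))/(108931 + 229348))/52558 - 160518/R(-652) = ((-196633 + √(-48886 + 69267))/(108931 + 229348))/52558 - 160518*(1 - 652)/(-7 - 5*(-652)) = ((-196633 + √20381)/338279)*(1/52558) - 160518*(-651/(-7 + 3260)) = ((-196633 + √20381)*(1/338279))*(1/52558) - 160518/((-1/651*3253)) = (-196633/338279 + √20381/338279)*(1/52558) - 160518/(-3253/651) = (-196633/17779267682 + √20381/17779267682) - 160518*(-651/3253) = (-196633/17779267682 + √20381/17779267682) + 104497218/3253 = 1857884010206661527/57835957769546 + √20381/17779267682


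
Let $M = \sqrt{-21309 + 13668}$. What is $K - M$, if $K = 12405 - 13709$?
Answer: $-1304 - 3 i \sqrt{849} \approx -1304.0 - 87.413 i$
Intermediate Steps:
$M = 3 i \sqrt{849}$ ($M = \sqrt{-7641} = 3 i \sqrt{849} \approx 87.413 i$)
$K = -1304$
$K - M = -1304 - 3 i \sqrt{849}$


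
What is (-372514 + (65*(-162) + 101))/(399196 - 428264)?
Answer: 382943/29068 ≈ 13.174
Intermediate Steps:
(-372514 + (65*(-162) + 101))/(399196 - 428264) = (-372514 + (-10530 + 101))/(-29068) = (-372514 - 10429)*(-1/29068) = -382943*(-1/29068) = 382943/29068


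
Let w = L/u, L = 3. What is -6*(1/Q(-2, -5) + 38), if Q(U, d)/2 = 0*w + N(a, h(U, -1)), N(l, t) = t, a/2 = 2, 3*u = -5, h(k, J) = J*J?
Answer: -231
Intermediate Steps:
h(k, J) = J**2
u = -5/3 (u = (1/3)*(-5) = -5/3 ≈ -1.6667)
a = 4 (a = 2*2 = 4)
w = -9/5 (w = 3/(-5/3) = 3*(-3/5) = -9/5 ≈ -1.8000)
Q(U, d) = 2 (Q(U, d) = 2*(0*(-9/5) + (-1)**2) = 2*(0 + 1) = 2*1 = 2)
-6*(1/Q(-2, -5) + 38) = -6*(1/2 + 38) = -6*77/2 = -231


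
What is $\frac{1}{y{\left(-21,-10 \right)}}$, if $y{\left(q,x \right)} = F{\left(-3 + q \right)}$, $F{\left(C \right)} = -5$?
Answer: $- \frac{1}{5} \approx -0.2$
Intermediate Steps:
$y{\left(q,x \right)} = -5$
$\frac{1}{y{\left(-21,-10 \right)}} = \frac{1}{-5} = - \frac{1}{5}$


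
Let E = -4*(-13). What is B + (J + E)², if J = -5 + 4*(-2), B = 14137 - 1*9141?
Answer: 6517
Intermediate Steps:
B = 4996 (B = 14137 - 9141 = 4996)
E = 52
J = -13 (J = -5 - 8 = -13)
B + (J + E)² = 4996 + (-13 + 52)² = 4996 + 39² = 4996 + 1521 = 6517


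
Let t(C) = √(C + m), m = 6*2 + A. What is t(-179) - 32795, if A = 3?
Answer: -32795 + 2*I*√41 ≈ -32795.0 + 12.806*I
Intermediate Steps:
m = 15 (m = 6*2 + 3 = 12 + 3 = 15)
t(C) = √(15 + C) (t(C) = √(C + 15) = √(15 + C))
t(-179) - 32795 = √(15 - 179) - 32795 = √(-164) - 32795 = 2*I*√41 - 32795 = -32795 + 2*I*√41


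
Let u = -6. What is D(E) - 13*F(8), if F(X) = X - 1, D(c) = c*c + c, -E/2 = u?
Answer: 65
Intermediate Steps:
E = 12 (E = -2*(-6) = 12)
D(c) = c + c**2 (D(c) = c**2 + c = c + c**2)
F(X) = -1 + X
D(E) - 13*F(8) = 12*(1 + 12) - 13*(-1 + 8) = 12*13 - 13*7 = 156 - 91 = 65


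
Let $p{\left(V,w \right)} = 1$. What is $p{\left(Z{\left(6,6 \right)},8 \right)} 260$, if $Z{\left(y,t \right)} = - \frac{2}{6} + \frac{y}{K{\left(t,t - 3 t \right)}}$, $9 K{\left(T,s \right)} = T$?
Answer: $260$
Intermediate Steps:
$K{\left(T,s \right)} = \frac{T}{9}$
$Z{\left(y,t \right)} = - \frac{1}{3} + \frac{9 y}{t}$ ($Z{\left(y,t \right)} = - \frac{2}{6} + \frac{y}{\frac{1}{9} t} = \left(-2\right) \frac{1}{6} + y \frac{9}{t} = - \frac{1}{3} + \frac{9 y}{t}$)
$p{\left(Z{\left(6,6 \right)},8 \right)} 260 = 1 \cdot 260 = 260$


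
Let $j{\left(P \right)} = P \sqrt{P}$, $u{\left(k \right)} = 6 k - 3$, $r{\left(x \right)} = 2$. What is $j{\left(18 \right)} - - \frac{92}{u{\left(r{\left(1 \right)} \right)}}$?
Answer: $\frac{92}{9} + 54 \sqrt{2} \approx 86.59$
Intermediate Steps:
$u{\left(k \right)} = -3 + 6 k$
$j{\left(P \right)} = P^{\frac{3}{2}}$
$j{\left(18 \right)} - - \frac{92}{u{\left(r{\left(1 \right)} \right)}} = 18^{\frac{3}{2}} - - \frac{92}{-3 + 6 \cdot 2} = 54 \sqrt{2} - - \frac{92}{-3 + 12} = 54 \sqrt{2} - - \frac{92}{9} = 54 \sqrt{2} + \frac{92}{9} = \frac{92}{9} + 54 \sqrt{2}$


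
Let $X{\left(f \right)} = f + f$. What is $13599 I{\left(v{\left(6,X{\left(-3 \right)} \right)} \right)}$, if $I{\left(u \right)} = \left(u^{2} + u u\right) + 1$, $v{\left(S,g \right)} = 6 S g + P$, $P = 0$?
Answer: $1268963487$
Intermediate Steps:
$X{\left(f \right)} = 2 f$
$v{\left(S,g \right)} = 6 S g$ ($v{\left(S,g \right)} = 6 S g + 0 = 6 S g$)
$I{\left(u \right)} = 1 + 2 u^{2}$ ($I{\left(u \right)} = \left(u^{2} + u^{2}\right) + 1 = 2 u^{2} + 1 = 1 + 2 u^{2}$)
$13599 I{\left(v{\left(6,X{\left(-3 \right)} \right)} \right)} = 13599 \left(1 + 2 \left(6 \cdot 6 \cdot 2 \left(-3\right)\right)^{2}\right) = 13599 \left(1 + 2 \left(6 \cdot 6 \left(-6\right)\right)^{2}\right) = 13599 \left(1 + 2 \left(-216\right)^{2}\right) = 13599 \left(1 + 2 \cdot 46656\right) = 13599 \left(1 + 93312\right) = 13599 \cdot 93313 = 1268963487$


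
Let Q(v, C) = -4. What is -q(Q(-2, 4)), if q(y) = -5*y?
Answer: -20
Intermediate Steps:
-q(Q(-2, 4)) = -(-5)*(-4) = -1*20 = -20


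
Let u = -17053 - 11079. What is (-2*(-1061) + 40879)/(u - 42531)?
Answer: -43001/70663 ≈ -0.60854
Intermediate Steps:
u = -28132
(-2*(-1061) + 40879)/(u - 42531) = (-2*(-1061) + 40879)/(-28132 - 42531) = (2122 + 40879)/(-70663) = 43001*(-1/70663) = -43001/70663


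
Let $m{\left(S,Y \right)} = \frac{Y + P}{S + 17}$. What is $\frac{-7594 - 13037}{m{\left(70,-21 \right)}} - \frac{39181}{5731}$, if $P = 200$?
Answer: $- \frac{10293568106}{1025849} \approx -10034.0$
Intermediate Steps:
$m{\left(S,Y \right)} = \frac{200 + Y}{17 + S}$ ($m{\left(S,Y \right)} = \frac{Y + 200}{S + 17} = \frac{200 + Y}{17 + S}$)
$\frac{-7594 - 13037}{m{\left(70,-21 \right)}} - \frac{39181}{5731} = \frac{-7594 - 13037}{\frac{1}{17 + 70} \left(200 - 21\right)} - \frac{39181}{5731} = \frac{-7594 - 13037}{\frac{1}{87} \cdot 179} - \frac{39181}{5731} = - \frac{20631}{\frac{1}{87} \cdot 179} - \frac{39181}{5731} = - \frac{20631}{\frac{179}{87}} - \frac{39181}{5731} = \left(-20631\right) \frac{87}{179} - \frac{39181}{5731} = - \frac{1794897}{179} - \frac{39181}{5731} = - \frac{10293568106}{1025849}$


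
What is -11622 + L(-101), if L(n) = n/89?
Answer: -1034459/89 ≈ -11623.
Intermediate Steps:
L(n) = n/89 (L(n) = n*(1/89) = n/89)
-11622 + L(-101) = -11622 + (1/89)*(-101) = -11622 - 101/89 = -1034459/89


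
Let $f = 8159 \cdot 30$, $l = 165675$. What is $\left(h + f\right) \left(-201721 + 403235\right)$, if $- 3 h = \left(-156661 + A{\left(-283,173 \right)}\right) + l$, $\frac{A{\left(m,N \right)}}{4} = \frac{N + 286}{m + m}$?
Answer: $\frac{41362700364604}{849} \approx 4.8719 \cdot 10^{10}$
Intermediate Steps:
$A{\left(m,N \right)} = \frac{2 \left(286 + N\right)}{m}$ ($A{\left(m,N \right)} = 4 \frac{N + 286}{m + m} = 4 \frac{286 + N}{2 m} = \frac{2 \left(286 + N\right)}{m}$)
$f = 244770$
$h = - \frac{2550044}{849}$ ($h = - \frac{\left(-156661 + \frac{2 \left(286 + 173\right)}{-283}\right) + 165675}{3} = - \frac{\left(-156661 + 2 \left(- \frac{1}{283}\right) 459\right) + 165675}{3} = - \frac{\left(-156661 - \frac{918}{283}\right) + 165675}{3} = - \frac{- \frac{44335981}{283} + 165675}{3} = \left(- \frac{1}{3}\right) \frac{2550044}{283} = - \frac{2550044}{849} \approx -3003.6$)
$\left(h + f\right) \left(-201721 + 403235\right) = \left(- \frac{2550044}{849} + 244770\right) \left(-201721 + 403235\right) = \frac{205259686}{849} \cdot 201514 = \frac{41362700364604}{849}$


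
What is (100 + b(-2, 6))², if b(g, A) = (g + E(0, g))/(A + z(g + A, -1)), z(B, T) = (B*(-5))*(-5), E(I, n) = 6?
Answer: 28111204/2809 ≈ 10008.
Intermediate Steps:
z(B, T) = 25*B (z(B, T) = -5*B*(-5) = 25*B)
b(g, A) = (6 + g)/(25*g + 26*A) (b(g, A) = (g + 6)/(A + 25*(g + A)) = (6 + g)/(A + 25*(A + g)) = (6 + g)/(A + (25*A + 25*g)) = (6 + g)/(25*g + 26*A))
(100 + b(-2, 6))² = (100 + (6 - 2)/(25*(-2) + 26*6))² = (100 + 4/(-50 + 156))² = (100 + 4/106)² = (100 + (1/106)*4)² = (100 + 2/53)² = (5302/53)² = 28111204/2809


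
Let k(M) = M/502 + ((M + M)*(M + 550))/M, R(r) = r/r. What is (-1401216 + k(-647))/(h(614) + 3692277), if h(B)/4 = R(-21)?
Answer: -41382851/109030886 ≈ -0.37955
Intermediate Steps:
R(r) = 1
h(B) = 4 (h(B) = 4*1 = 4)
k(M) = 1100 + 1005*M/502 (k(M) = M*(1/502) + ((2*M)*(550 + M))/M = M/502 + (2*M*(550 + M))/M = M/502 + (1100 + 2*M) = 1100 + 1005*M/502)
(-1401216 + k(-647))/(h(614) + 3692277) = (-1401216 + (1100 + (1005/502)*(-647)))/(4 + 3692277) = (-1401216 + (1100 - 650235/502))/3692281 = (-1401216 - 98035/502)*(1/3692281) = -703508467/502*1/3692281 = -41382851/109030886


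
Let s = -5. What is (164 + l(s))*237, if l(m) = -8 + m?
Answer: 35787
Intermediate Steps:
(164 + l(s))*237 = (164 + (-8 - 5))*237 = (164 - 13)*237 = 151*237 = 35787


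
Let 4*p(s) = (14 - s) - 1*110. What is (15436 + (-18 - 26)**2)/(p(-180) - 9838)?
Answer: -17372/9817 ≈ -1.7696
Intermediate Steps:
p(s) = -24 - s/4 (p(s) = ((14 - s) - 1*110)/4 = ((14 - s) - 110)/4 = (-96 - s)/4 = -24 - s/4)
(15436 + (-18 - 26)**2)/(p(-180) - 9838) = (15436 + (-18 - 26)**2)/((-24 - 1/4*(-180)) - 9838) = (15436 + (-44)**2)/((-24 + 45) - 9838) = (15436 + 1936)/(21 - 9838) = 17372/(-9817) = 17372*(-1/9817) = -17372/9817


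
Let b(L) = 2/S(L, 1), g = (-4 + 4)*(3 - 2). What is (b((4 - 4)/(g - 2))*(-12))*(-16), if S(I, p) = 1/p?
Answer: 384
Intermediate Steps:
g = 0 (g = 0*1 = 0)
S(I, p) = 1/p
b(L) = 2 (b(L) = 2/(1/1) = 2/1 = 2*1 = 2)
(b((4 - 4)/(g - 2))*(-12))*(-16) = (2*(-12))*(-16) = -24*(-16) = 384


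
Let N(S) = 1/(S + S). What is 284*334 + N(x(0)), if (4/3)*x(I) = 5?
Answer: 1422842/15 ≈ 94856.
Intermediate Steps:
x(I) = 15/4 (x(I) = (¾)*5 = 15/4)
N(S) = 1/(2*S)
284*334 + N(x(0)) = 284*334 + 1/(2*(15/4)) = 94856 + (½)*(4/15) = 94856 + 2/15 = 1422842/15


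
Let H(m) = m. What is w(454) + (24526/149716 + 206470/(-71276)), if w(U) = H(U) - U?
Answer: -1822734209/666947351 ≈ -2.7330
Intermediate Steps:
w(U) = 0 (w(U) = U - U = 0)
w(454) + (24526/149716 + 206470/(-71276)) = 0 + (24526/149716 + 206470/(-71276)) = 0 + (24526*(1/149716) + 206470*(-1/71276)) = 0 + (12263/74858 - 103235/35638) = 0 - 1822734209/666947351 = -1822734209/666947351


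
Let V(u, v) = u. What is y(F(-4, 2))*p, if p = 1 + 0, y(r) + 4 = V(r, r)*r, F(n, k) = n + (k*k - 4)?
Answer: 12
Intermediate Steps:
F(n, k) = -4 + n + k² (F(n, k) = n + (k² - 4) = n + (-4 + k²) = -4 + n + k²)
y(r) = -4 + r² (y(r) = -4 + r*r = -4 + r²)
p = 1
y(F(-4, 2))*p = (-4 + (-4 - 4 + 2²)²)*1 = (-4 + (-4 - 4 + 4)²)*1 = (-4 + (-4)²)*1 = (-4 + 16)*1 = 12*1 = 12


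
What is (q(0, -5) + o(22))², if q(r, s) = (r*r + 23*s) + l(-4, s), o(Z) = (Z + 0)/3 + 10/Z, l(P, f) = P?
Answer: 13468900/1089 ≈ 12368.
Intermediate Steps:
o(Z) = 10/Z + Z/3 (o(Z) = Z*(⅓) + 10/Z = Z/3 + 10/Z = 10/Z + Z/3)
q(r, s) = -4 + r² + 23*s (q(r, s) = (r*r + 23*s) - 4 = (r² + 23*s) - 4 = -4 + r² + 23*s)
(q(0, -5) + o(22))² = ((-4 + 0² + 23*(-5)) + (10/22 + (⅓)*22))² = ((-4 + 0 - 115) + (10*(1/22) + 22/3))² = (-119 + (5/11 + 22/3))² = (-119 + 257/33)² = (-3670/33)² = 13468900/1089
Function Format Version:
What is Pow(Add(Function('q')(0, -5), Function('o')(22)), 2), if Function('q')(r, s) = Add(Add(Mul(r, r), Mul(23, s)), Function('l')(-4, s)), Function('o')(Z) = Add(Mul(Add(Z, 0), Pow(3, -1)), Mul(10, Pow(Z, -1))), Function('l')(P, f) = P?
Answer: Rational(13468900, 1089) ≈ 12368.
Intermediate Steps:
Function('o')(Z) = Add(Mul(10, Pow(Z, -1)), Mul(Rational(1, 3), Z)) (Function('o')(Z) = Add(Mul(Z, Rational(1, 3)), Mul(10, Pow(Z, -1))) = Add(Mul(Rational(1, 3), Z), Mul(10, Pow(Z, -1))) = Add(Mul(10, Pow(Z, -1)), Mul(Rational(1, 3), Z)))
Function('q')(r, s) = Add(-4, Pow(r, 2), Mul(23, s)) (Function('q')(r, s) = Add(Add(Mul(r, r), Mul(23, s)), -4) = Add(Add(Pow(r, 2), Mul(23, s)), -4) = Add(-4, Pow(r, 2), Mul(23, s)))
Pow(Add(Function('q')(0, -5), Function('o')(22)), 2) = Pow(Add(Add(-4, Pow(0, 2), Mul(23, -5)), Add(Mul(10, Pow(22, -1)), Mul(Rational(1, 3), 22))), 2) = Pow(Add(Add(-4, 0, -115), Add(Mul(10, Rational(1, 22)), Rational(22, 3))), 2) = Pow(Add(-119, Add(Rational(5, 11), Rational(22, 3))), 2) = Pow(Add(-119, Rational(257, 33)), 2) = Pow(Rational(-3670, 33), 2) = Rational(13468900, 1089)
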